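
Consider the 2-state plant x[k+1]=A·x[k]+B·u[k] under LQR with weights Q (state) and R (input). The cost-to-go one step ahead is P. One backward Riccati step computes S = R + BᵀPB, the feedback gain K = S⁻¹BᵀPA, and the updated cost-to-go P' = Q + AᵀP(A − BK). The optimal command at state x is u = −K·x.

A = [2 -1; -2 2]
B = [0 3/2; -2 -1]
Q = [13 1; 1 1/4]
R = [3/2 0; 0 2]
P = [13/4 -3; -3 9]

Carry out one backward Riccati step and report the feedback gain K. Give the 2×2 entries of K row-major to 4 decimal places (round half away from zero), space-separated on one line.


0.5310 -0.6961 1.0403 -0.5888

BᵀP = [6.0000 -18.0000; 7.8750 -13.5000]
S = R + BᵀPB = [3/2 0; 0 2] + [36.0000 27.0000; 27.0000 25.3125] = [37.5000 27.0000; 27.0000 27.3125]
BᵀPA = [48.0000 -42.0000; 42.7500 -34.8750]
K = S⁻¹·BᵀPA = [0.5310 -0.6961; 1.0403 -0.5888]
A−BK = [0.4395 -0.1169; 0.1023 0.0191]
AᵀP(A−BK) = [3.0397 -1.9181; -1.9181 1.4811]
P' = Q + AᵀP(A−BK) = [16.0397 -0.9181; -0.9181 1.7311]
tr(P') = 17.7708


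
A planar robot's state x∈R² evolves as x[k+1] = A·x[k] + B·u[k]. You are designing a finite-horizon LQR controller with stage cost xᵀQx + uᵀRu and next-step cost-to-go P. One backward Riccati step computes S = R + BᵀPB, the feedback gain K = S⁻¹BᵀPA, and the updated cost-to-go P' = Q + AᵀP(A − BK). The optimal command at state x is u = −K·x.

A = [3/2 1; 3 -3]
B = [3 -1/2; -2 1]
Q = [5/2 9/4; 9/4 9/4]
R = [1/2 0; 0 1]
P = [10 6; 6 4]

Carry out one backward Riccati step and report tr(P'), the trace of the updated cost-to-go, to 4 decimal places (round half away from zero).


21.5333

BᵀP = [18.0000 10.0000; 1.0000 1.0000]
S = R + BᵀPB = [1/2 0; 0 1] + [34.0000 1.0000; 1.0000 0.5000] = [34.5000 1.0000; 1.0000 1.5000]
BᵀPA = [57.0000 -12.0000; 4.5000 -2.0000]
K = S⁻¹·BᵀPA = [1.5961 -0.3153; 1.9360 -1.1232]
A−BK = [-2.3202 1.3842; 4.2562 -2.5074]
AᵀP(A−BK) = [12.8128 -6.9754; -6.9754 3.9704]
P' = Q + AᵀP(A−BK) = [15.3128 -4.7254; -4.7254 6.2204]
tr(P') = 21.5333


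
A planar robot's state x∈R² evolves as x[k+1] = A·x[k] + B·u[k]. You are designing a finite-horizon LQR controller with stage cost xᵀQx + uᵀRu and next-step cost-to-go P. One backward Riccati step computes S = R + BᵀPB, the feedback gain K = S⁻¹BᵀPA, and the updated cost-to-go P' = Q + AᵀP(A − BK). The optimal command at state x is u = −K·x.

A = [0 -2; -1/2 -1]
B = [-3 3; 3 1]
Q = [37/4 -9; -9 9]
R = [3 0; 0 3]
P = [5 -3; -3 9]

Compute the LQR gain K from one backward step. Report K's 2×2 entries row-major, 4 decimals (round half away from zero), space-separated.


-0.1202 -0.0678 -0.1109 -0.6780

BᵀP = [-24.0000 36.0000; 12.0000 0.0000]
S = R + BᵀPB = [3 0; 0 3] + [180.0000 -36.0000; -36.0000 36.0000] = [183.0000 -36.0000; -36.0000 39.0000]
BᵀPA = [-18.0000 12.0000; 0.0000 -24.0000]
K = S⁻¹·BᵀPA = [-0.1202 -0.0678; -0.1109 -0.6780]
A−BK = [-0.0277 -0.1695; -0.0285 -0.1186]
AᵀP(A−BK) = [0.0867 0.2797; 0.2797 1.5424]
P' = Q + AᵀP(A−BK) = [9.3367 -8.7203; -8.7203 10.5424]
tr(P') = 19.8790


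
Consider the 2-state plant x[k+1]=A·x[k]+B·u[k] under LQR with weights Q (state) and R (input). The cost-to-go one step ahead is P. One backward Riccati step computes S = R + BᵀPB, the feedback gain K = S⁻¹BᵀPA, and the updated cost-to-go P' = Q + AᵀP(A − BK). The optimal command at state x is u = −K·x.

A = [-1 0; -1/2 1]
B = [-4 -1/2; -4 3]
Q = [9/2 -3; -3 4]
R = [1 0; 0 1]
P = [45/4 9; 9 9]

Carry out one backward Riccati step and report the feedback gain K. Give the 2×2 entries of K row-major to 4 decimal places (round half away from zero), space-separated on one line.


BᵀP = [-81.0000 -72.0000; 21.3750 22.5000]
S = R + BᵀPB = [1 0; 0 1] + [612.0000 -175.5000; -175.5000 56.8125] = [613.0000 -175.5000; -175.5000 57.8125]
BᵀPA = [117.0000 -72.0000; -32.6250 22.5000]
K = S⁻¹·BᵀPA = [0.2238 -0.0461; 0.1152 0.2493]
A−BK = [-0.0470 -0.0597; 0.0498 0.0678]
AᵀP(A−BK) = [0.0684 0.0249; 0.0249 0.0729]
P' = Q + AᵀP(A−BK) = [4.5684 -2.9751; -2.9751 4.0729]
tr(P') = 8.6413

0.2238 -0.0461 0.1152 0.2493


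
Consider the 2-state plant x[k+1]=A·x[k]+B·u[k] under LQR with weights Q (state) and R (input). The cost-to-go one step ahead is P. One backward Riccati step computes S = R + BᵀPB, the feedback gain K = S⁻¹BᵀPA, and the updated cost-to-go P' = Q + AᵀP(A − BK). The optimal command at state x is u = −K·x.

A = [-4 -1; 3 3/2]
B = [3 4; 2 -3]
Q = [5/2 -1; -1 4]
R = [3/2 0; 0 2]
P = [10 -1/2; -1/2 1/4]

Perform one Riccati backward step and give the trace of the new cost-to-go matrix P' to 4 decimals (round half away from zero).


BᵀP = [29.0000 -1.0000; 41.5000 -2.7500]
S = R + BᵀPB = [3/2 0; 0 2] + [85.0000 119.0000; 119.0000 174.2500] = [86.5000 119.0000; 119.0000 176.2500]
BᵀPA = [-119.0000 -30.5000; -174.2500 -45.6250]
K = S⁻¹·BᵀPA = [-0.2194 0.0496; -0.8405 -0.2923]
A−BK = [0.0203 0.0206; 0.9174 0.5239]
AᵀP(A−BK) = [1.6810 0.5846; 0.5846 0.2367]
P' = Q + AᵀP(A−BK) = [4.1810 -0.4154; -0.4154 4.2367]
tr(P') = 8.4177

8.4177


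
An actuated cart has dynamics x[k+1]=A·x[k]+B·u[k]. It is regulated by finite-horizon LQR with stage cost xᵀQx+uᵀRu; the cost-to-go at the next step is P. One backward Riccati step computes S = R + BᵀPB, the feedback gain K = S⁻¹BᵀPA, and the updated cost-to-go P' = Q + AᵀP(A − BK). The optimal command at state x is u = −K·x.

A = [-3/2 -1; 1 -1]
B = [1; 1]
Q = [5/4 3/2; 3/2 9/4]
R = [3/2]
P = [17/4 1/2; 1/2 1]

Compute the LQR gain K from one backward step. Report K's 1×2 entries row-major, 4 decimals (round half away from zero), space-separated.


-0.7258 -0.8065

BᵀP = [4.7500 1.5000]
S = R + BᵀPB = [3/2] + [6.2500] = [7.7500]
BᵀPA = [-5.6250 -6.2500]
K = S⁻¹·BᵀPA = [-0.7258 -0.8065]
A−BK = [-0.7742 -0.1935; 1.7258 -0.1935]
AᵀP(A−BK) = [4.9798 1.0887; 1.0887 1.2097]
P' = Q + AᵀP(A−BK) = [6.2298 2.5887; 2.5887 3.4597]
tr(P') = 9.6895


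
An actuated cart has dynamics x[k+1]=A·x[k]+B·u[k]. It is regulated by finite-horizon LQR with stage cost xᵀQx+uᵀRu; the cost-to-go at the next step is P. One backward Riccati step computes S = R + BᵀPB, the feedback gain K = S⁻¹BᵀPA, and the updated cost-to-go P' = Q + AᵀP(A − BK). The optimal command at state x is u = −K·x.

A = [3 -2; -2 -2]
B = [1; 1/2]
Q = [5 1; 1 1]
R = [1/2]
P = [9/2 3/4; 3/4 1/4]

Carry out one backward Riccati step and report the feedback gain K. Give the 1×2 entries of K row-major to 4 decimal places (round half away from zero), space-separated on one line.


BᵀP = [4.8750 0.8750]
S = R + BᵀPB = [1/2] + [5.3125] = [5.8125]
BᵀPA = [12.8750 -11.5000]
K = S⁻¹·BᵀPA = [2.2151 -1.9785]
A−BK = [0.7849 -0.0215; -3.1075 -1.0108]
AᵀP(A−BK) = [3.9812 -2.0269; -2.0269 2.2473]
P' = Q + AᵀP(A−BK) = [8.9812 -1.0269; -1.0269 3.2473]
tr(P') = 12.2285

2.2151 -1.9785


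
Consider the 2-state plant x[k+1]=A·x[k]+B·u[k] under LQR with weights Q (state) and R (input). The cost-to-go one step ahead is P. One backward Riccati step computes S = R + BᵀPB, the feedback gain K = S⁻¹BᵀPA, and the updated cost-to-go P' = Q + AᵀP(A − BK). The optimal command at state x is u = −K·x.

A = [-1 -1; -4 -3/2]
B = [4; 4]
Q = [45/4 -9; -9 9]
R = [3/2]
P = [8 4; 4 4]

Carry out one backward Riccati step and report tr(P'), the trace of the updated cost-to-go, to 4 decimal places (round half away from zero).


BᵀP = [48.0000 32.0000]
S = R + BᵀPB = [3/2] + [320.0000] = [321.5000]
BᵀPA = [-176.0000 -96.0000]
K = S⁻¹·BᵀPA = [-0.5474 -0.2986]
A−BK = [1.1897 0.1944; -1.8103 -0.3056]
AᵀP(A−BK) = [7.6516 1.4463; 1.4463 0.3344]
P' = Q + AᵀP(A−BK) = [18.9016 -7.5537; -7.5537 9.3344]
tr(P') = 28.2360

28.2360


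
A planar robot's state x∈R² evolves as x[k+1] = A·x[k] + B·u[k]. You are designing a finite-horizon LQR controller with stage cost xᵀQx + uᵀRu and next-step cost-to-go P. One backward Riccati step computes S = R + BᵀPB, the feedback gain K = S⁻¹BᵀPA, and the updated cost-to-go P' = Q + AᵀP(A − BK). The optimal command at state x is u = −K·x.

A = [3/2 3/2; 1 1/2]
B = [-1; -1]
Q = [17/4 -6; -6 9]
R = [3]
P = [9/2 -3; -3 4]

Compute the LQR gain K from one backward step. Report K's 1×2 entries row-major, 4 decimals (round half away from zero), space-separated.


-0.5909 -0.5000

BᵀP = [-1.5000 -1.0000]
S = R + BᵀPB = [3] + [2.5000] = [5.5000]
BᵀPA = [-3.2500 -2.7500]
K = S⁻¹·BᵀPA = [-0.5909 -0.5000]
A−BK = [0.9091 1.0000; 0.4091 0.0000]
AᵀP(A−BK) = [3.2045 3.7500; 3.7500 5.2500]
P' = Q + AᵀP(A−BK) = [7.4545 -2.2500; -2.2500 14.2500]
tr(P') = 21.7045


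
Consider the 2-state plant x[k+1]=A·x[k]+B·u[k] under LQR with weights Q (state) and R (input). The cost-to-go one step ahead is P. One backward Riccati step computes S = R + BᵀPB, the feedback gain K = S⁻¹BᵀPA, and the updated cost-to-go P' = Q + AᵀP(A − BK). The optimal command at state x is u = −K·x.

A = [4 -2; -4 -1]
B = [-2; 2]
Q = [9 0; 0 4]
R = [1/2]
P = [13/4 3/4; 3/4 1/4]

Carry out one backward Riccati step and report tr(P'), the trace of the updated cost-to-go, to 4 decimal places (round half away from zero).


16.8971

BᵀP = [-5.0000 -1.0000]
S = R + BᵀPB = [1/2] + [8.0000] = [8.5000]
BᵀPA = [-16.0000 11.0000]
K = S⁻¹·BᵀPA = [-1.8824 1.2941]
A−BK = [0.2353 0.5882; -0.2353 -3.5882]
AᵀP(A−BK) = [1.8824 -1.2941; -1.2941 2.0147]
P' = Q + AᵀP(A−BK) = [10.8824 -1.2941; -1.2941 6.0147]
tr(P') = 16.8971


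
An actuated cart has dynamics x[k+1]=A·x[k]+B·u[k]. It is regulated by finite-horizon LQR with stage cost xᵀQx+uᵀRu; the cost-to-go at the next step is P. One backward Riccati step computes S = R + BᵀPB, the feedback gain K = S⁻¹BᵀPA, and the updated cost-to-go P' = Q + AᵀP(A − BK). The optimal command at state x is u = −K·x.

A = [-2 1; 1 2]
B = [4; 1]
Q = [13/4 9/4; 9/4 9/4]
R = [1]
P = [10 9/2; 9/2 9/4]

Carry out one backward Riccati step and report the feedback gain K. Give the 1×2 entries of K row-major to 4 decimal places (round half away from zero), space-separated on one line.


BᵀP = [44.5000 20.2500]
S = R + BᵀPB = [1] + [198.2500] = [199.2500]
BᵀPA = [-68.7500 85.0000]
K = S⁻¹·BᵀPA = [-0.3450 0.4266]
A−BK = [-0.6198 -0.7064; 1.3450 1.5734]
AᵀP(A−BK) = [0.5282 0.3287; 0.3287 0.7390]
P' = Q + AᵀP(A−BK) = [3.7782 2.5787; 2.5787 2.9890]
tr(P') = 6.7673

-0.3450 0.4266


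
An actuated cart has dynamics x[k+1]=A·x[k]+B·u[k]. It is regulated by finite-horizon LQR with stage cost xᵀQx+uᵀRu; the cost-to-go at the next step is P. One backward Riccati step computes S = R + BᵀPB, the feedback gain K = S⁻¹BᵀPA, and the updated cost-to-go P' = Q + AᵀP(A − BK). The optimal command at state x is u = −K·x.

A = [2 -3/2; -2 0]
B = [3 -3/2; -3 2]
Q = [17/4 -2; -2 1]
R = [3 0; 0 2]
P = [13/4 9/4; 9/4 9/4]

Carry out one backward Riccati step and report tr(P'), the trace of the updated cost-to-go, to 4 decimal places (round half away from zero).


11.2900

BᵀP = [3.0000 0.0000; -0.3750 1.1250]
S = R + BᵀPB = [3 0; 0 2] + [9.0000 -4.5000; -4.5000 2.8125] = [12.0000 -4.5000; -4.5000 4.8125]
BᵀPA = [6.0000 -4.5000; -3.0000 0.5625]
K = S⁻¹·BᵀPA = [0.4100 -0.5100; -0.2400 -0.3600]
A−BK = [0.4100 -0.5100; -0.2900 -0.8100]
AᵀP(A−BK) = [0.8200 -1.0200; -1.0200 5.2200]
P' = Q + AᵀP(A−BK) = [5.0700 -3.0200; -3.0200 6.2200]
tr(P') = 11.2900


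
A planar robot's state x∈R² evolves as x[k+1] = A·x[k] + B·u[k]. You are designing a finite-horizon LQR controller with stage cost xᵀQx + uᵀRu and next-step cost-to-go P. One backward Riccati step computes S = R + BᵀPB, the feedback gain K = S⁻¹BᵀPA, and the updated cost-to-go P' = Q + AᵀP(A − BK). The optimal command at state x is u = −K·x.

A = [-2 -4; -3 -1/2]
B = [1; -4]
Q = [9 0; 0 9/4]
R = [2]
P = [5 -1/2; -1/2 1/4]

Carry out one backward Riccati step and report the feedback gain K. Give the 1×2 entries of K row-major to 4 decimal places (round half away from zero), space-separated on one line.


BᵀP = [7.0000 -1.5000]
S = R + BᵀPB = [2] + [13.0000] = [15.0000]
BᵀPA = [-9.5000 -27.2500]
K = S⁻¹·BᵀPA = [-0.6333 -1.8167]
A−BK = [-1.3667 -2.1833; -5.5333 -7.7667]
AᵀP(A−BK) = [10.2333 16.6167; 16.6167 28.5583]
P' = Q + AᵀP(A−BK) = [19.2333 16.6167; 16.6167 30.8083]
tr(P') = 50.0417

-0.6333 -1.8167


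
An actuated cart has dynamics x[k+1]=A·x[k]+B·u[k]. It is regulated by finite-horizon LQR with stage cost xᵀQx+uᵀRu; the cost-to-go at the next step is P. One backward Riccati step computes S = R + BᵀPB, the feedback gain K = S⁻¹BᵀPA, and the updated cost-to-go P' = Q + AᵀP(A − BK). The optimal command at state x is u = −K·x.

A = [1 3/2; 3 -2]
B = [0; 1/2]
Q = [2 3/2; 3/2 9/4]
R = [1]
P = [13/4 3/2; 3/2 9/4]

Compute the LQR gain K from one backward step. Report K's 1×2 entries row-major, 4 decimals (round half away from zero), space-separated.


BᵀP = [0.7500 1.1250]
S = R + BᵀPB = [1] + [0.5625] = [1.5625]
BᵀPA = [4.1250 -1.1250]
K = S⁻¹·BᵀPA = [2.6400 -0.7200]
A−BK = [1.0000 1.5000; 1.6800 -1.6400]
AᵀP(A−BK) = [21.6100 -1.9050; -1.9050 6.5025]
P' = Q + AᵀP(A−BK) = [23.6100 -0.4050; -0.4050 8.7525]
tr(P') = 32.3625

2.6400 -0.7200


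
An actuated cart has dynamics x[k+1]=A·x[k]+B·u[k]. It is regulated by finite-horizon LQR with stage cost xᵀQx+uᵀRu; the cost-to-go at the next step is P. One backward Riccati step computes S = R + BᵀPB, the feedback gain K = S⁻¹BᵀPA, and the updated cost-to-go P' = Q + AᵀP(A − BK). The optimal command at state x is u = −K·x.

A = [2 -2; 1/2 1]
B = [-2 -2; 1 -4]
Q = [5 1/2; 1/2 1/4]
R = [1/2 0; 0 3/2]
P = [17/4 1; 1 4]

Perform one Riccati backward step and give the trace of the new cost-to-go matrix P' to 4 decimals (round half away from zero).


BᵀP = [-7.5000 2.0000; -12.5000 -18.0000]
S = R + BᵀPB = [1/2 0; 0 3/2] + [17.0000 7.0000; 7.0000 97.0000] = [17.5000 7.0000; 7.0000 98.5000]
BᵀPA = [-14.0000 17.0000; -34.0000 7.0000]
K = S⁻¹·BᵀPA = [-0.6813 0.9706; -0.2968 0.0021]
A−BK = [0.0439 -0.0546; -0.0057 0.0378]
AᵀP(A−BK) = [0.3720 -0.3406; -0.3406 0.4853]
P' = Q + AᵀP(A−BK) = [5.3720 0.1594; 0.1594 0.7353]
tr(P') = 6.1073

6.1073


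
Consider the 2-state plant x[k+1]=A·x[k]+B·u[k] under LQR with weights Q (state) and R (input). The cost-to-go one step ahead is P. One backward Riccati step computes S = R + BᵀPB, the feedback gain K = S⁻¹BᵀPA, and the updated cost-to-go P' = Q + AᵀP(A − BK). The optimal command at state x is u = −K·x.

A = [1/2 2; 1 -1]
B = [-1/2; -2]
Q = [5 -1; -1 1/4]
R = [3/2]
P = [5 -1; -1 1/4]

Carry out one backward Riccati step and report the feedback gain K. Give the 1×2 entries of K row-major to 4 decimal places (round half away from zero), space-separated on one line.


BᵀP = [-0.5000 0.0000]
S = R + BᵀPB = [3/2] + [0.2500] = [1.7500]
BᵀPA = [-0.2500 -1.0000]
K = S⁻¹·BᵀPA = [-0.1429 -0.5714]
A−BK = [0.4286 1.7143; 0.7143 -2.1429]
AᵀP(A−BK) = [0.4643 3.1071; 3.1071 23.6786]
P' = Q + AᵀP(A−BK) = [5.4643 2.1071; 2.1071 23.9286]
tr(P') = 29.3929

-0.1429 -0.5714


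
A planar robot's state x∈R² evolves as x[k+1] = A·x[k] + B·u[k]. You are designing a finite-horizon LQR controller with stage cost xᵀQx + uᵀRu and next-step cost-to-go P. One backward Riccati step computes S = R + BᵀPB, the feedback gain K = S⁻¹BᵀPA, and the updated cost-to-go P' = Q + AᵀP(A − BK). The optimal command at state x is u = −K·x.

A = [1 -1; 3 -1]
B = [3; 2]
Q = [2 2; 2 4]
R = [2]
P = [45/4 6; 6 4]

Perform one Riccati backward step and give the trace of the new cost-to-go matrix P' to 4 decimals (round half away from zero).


BᵀP = [45.7500 26.0000]
S = R + BᵀPB = [2] + [189.2500] = [191.2500]
BᵀPA = [123.7500 -71.7500]
K = S⁻¹·BᵀPA = [0.6471 -0.3752]
A−BK = [-0.9412 0.1255; 1.7059 -0.2497]
AᵀP(A−BK) = [3.1765 -0.8235; -0.8235 0.3320]
P' = Q + AᵀP(A−BK) = [5.1765 1.1765; 1.1765 4.3320]
tr(P') = 9.5085

9.5085


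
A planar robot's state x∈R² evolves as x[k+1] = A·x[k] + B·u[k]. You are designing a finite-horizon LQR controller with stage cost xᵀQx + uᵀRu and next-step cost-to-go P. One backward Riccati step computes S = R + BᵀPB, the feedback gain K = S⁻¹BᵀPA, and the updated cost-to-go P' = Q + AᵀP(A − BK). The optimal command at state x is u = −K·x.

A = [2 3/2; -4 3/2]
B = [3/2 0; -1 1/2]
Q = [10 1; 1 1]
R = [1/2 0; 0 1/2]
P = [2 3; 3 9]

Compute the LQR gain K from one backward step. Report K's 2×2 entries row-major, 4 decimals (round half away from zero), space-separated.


1.8129 0.1942 -3.9712 3.4317

BᵀP = [0.0000 -4.5000; 1.5000 4.5000]
S = R + BᵀPB = [1/2 0; 0 1/2] + [4.5000 -2.2500; -2.2500 2.2500] = [5.0000 -2.2500; -2.2500 2.7500]
BᵀPA = [18.0000 -6.7500; -15.0000 9.0000]
K = S⁻¹·BᵀPA = [1.8129 0.1942; -3.9712 3.4317]
A−BK = [-0.7194 1.2086; -0.2014 -0.0216]
AᵀP(A−BK) = [11.7986 -9.0216; -9.0216 8.6763]
P' = Q + AᵀP(A−BK) = [21.7986 -8.0216; -8.0216 9.6763]
tr(P') = 31.4748


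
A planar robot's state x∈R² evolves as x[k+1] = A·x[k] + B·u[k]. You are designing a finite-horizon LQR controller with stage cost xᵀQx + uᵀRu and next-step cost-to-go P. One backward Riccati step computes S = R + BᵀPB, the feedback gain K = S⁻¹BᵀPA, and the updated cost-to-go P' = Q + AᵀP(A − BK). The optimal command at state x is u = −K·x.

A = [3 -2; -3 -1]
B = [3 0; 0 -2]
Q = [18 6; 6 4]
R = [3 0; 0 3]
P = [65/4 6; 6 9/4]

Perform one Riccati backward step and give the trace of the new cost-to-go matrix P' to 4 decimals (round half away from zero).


25.2068

BᵀP = [48.7500 18.0000; -12.0000 -4.5000]
S = R + BᵀPB = [3 0; 0 3] + [146.2500 -36.0000; -36.0000 9.0000] = [149.2500 -36.0000; -36.0000 12.0000]
BᵀPA = [92.2500 -115.5000; -22.5000 28.5000]
K = S⁻¹·BᵀPA = [0.6000 -0.7273; -0.0750 0.1932]
A−BK = [1.2000 0.1818; -3.1500 -0.6136]
AᵀP(A−BK) = [1.4625 -1.3125; -1.3125 1.7443]
P' = Q + AᵀP(A−BK) = [19.4625 4.6875; 4.6875 5.7443]
tr(P') = 25.2068


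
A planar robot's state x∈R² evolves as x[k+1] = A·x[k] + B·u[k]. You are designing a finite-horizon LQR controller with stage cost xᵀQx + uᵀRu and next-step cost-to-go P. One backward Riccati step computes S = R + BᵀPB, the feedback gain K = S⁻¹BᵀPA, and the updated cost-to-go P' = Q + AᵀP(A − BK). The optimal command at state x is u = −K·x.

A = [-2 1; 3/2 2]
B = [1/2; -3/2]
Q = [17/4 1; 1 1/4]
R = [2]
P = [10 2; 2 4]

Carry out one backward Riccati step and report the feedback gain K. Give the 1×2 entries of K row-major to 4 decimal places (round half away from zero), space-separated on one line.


-1.0952 -0.7619

BᵀP = [2.0000 -5.0000]
S = R + BᵀPB = [2] + [8.5000] = [10.5000]
BᵀPA = [-11.5000 -8.0000]
K = S⁻¹·BᵀPA = [-1.0952 -0.7619]
A−BK = [-1.4524 1.3810; -0.1429 0.8571]
AᵀP(A−BK) = [24.4048 -21.7619; -21.7619 27.9048]
P' = Q + AᵀP(A−BK) = [28.6548 -20.7619; -20.7619 28.1548]
tr(P') = 56.8095


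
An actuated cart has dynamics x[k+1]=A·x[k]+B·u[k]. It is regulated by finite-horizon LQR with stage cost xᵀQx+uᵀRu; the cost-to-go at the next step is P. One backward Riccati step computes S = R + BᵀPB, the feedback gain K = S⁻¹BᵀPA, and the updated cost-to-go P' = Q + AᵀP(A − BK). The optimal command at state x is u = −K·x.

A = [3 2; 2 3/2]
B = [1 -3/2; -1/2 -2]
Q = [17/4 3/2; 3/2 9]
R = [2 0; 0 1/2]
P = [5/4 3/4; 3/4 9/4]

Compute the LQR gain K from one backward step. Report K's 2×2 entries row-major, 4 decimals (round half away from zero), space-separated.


0.3811 0.2232 -1.2586 -0.8959

BᵀP = [0.8750 -0.3750; -3.3750 -5.6250]
S = R + BᵀPB = [2 0; 0 1/2] + [1.0625 -0.5625; -0.5625 16.3125] = [3.0625 -0.5625; -0.5625 16.8125]
BᵀPA = [1.8750 1.1875; -21.3750 -15.1875]
K = S⁻¹·BᵀPA = [0.3811 0.2232; -1.2586 -0.8959]
A−BK = [0.7310 0.4330; -0.3267 -0.1802]
AᵀP(A−BK) = [1.6324 1.0571; 1.0571 0.6913]
P' = Q + AᵀP(A−BK) = [5.8824 2.5571; 2.5571 9.6913]
tr(P') = 15.5737


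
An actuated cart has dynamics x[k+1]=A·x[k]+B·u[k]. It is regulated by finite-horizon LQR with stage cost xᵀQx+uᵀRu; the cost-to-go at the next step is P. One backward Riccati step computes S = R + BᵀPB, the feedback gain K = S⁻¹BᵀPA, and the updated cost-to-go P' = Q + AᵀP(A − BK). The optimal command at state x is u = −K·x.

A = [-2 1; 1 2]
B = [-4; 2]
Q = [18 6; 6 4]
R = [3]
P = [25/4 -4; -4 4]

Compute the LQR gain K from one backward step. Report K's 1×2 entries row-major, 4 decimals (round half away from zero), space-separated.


BᵀP = [-33.0000 24.0000]
S = R + BᵀPB = [3] + [180.0000] = [183.0000]
BᵀPA = [90.0000 15.0000]
K = S⁻¹·BᵀPA = [0.4918 0.0820]
A−BK = [-0.0328 1.3279; 0.0164 1.8361]
AᵀP(A−BK) = [0.7377 0.1230; 0.1230 5.0205]
P' = Q + AᵀP(A−BK) = [18.7377 6.1230; 6.1230 9.0205]
tr(P') = 27.7582

0.4918 0.0820


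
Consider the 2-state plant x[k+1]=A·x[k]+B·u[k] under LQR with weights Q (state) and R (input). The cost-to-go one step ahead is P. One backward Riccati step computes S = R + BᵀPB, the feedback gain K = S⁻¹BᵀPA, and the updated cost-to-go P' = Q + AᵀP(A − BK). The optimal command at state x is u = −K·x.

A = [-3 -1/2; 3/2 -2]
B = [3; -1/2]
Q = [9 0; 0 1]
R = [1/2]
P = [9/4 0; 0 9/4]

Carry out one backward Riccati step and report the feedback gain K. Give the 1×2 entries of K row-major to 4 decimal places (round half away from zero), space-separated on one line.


BᵀP = [6.7500 -1.1250]
S = R + BᵀPB = [1/2] + [20.8125] = [21.3125]
BᵀPA = [-21.9375 -1.1250]
K = S⁻¹·BᵀPA = [-1.0293 -0.0528]
A−BK = [0.0880 -0.3416; 0.9853 -2.0264]
AᵀP(A−BK) = [2.7317 -4.5330; -4.5330 9.5031]
P' = Q + AᵀP(A−BK) = [11.7317 -4.5330; -4.5330 10.5031]
tr(P') = 22.2348

-1.0293 -0.0528


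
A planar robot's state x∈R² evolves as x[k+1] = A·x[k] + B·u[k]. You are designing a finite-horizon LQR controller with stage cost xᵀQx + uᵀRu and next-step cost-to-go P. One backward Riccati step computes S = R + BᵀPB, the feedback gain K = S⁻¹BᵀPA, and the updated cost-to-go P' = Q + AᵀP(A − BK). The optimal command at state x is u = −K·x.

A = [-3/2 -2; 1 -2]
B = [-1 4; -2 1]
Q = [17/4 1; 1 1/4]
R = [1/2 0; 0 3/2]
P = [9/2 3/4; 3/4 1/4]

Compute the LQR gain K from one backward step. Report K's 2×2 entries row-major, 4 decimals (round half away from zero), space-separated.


BᵀP = [-6.0000 -1.2500; 18.7500 3.2500]
S = R + BᵀPB = [1/2 0; 0 3/2] + [8.5000 -25.2500; -25.2500 78.2500] = [9.0000 -25.2500; -25.2500 79.7500]
BᵀPA = [7.7500 14.5000; -24.8750 -44.0000]
K = S⁻¹·BᵀPA = [-0.1251 0.5659; -0.3515 -0.3726]
A−BK = [-0.2190 0.0561; 1.1013 -0.4957]
AᵀP(A−BK) = [0.3504 0.0970; 0.0970 0.4022]
P' = Q + AᵀP(A−BK) = [4.6004 1.0970; 1.0970 0.6522]
tr(P') = 5.2526

-0.1251 0.5659 -0.3515 -0.3726


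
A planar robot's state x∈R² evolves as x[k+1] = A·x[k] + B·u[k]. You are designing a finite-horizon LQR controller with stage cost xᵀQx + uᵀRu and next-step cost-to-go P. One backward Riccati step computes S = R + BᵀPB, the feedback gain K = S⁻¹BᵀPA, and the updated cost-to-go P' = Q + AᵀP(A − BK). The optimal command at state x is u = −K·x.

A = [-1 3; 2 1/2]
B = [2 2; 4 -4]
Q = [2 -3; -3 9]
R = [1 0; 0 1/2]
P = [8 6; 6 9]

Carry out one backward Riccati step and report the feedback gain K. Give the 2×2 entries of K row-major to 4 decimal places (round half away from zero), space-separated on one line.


BᵀP = [40.0000 48.0000; -8.0000 -24.0000]
S = R + BᵀPB = [1 0; 0 1/2] + [272.0000 -112.0000; -112.0000 80.0000] = [273.0000 -112.0000; -112.0000 80.5000]
BᵀPA = [56.0000 144.0000; -40.0000 -36.0000]
K = S⁻¹·BᵀPA = [0.0030 0.8015; -0.4928 0.6679]
A−BK = [-0.0204 0.0612; 0.0171 -0.0343]
AᵀP(A−BK) = [0.1232 -0.1670; -0.1670 0.8808]
P' = Q + AᵀP(A−BK) = [2.1232 -3.1670; -3.1670 9.8808]
tr(P') = 12.0040

0.0030 0.8015 -0.4928 0.6679


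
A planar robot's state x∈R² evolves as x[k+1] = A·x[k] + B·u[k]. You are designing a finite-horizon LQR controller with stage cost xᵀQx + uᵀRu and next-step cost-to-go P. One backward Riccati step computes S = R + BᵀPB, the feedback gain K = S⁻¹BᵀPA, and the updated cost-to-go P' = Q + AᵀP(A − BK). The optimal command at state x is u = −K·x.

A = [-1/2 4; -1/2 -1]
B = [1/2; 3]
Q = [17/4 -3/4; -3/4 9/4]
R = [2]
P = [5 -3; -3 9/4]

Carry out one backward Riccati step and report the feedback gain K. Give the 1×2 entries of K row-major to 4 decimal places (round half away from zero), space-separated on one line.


0.0431 -2.1552

BᵀP = [-6.5000 5.2500]
S = R + BᵀPB = [2] + [12.5000] = [14.5000]
BᵀPA = [0.6250 -31.2500]
K = S⁻¹·BᵀPA = [0.0431 -2.1552]
A−BK = [-0.5216 5.0776; -0.6293 5.4655]
AᵀP(A−BK) = [0.2856 -3.0280; -3.0280 38.9009]
P' = Q + AᵀP(A−BK) = [4.5356 -3.7780; -3.7780 41.1509]
tr(P') = 45.6864


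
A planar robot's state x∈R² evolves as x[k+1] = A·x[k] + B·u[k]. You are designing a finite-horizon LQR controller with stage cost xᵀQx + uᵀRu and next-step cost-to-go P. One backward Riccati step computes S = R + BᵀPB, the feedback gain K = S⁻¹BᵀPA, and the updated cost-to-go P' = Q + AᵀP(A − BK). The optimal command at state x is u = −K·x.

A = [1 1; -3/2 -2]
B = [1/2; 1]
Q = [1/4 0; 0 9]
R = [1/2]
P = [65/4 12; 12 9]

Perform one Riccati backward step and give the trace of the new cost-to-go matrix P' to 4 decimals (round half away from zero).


9.9645

BᵀP = [20.1250 15.0000]
S = R + BᵀPB = [1/2] + [25.0625] = [25.5625]
BᵀPA = [-2.3750 -9.8750]
K = S⁻¹·BᵀPA = [-0.0929 -0.3863]
A−BK = [1.0465 1.1932; -1.4071 -1.6137]
AᵀP(A−BK) = [0.2793 0.3325; 0.3325 0.4352]
P' = Q + AᵀP(A−BK) = [0.5293 0.3325; 0.3325 9.4352]
tr(P') = 9.9645


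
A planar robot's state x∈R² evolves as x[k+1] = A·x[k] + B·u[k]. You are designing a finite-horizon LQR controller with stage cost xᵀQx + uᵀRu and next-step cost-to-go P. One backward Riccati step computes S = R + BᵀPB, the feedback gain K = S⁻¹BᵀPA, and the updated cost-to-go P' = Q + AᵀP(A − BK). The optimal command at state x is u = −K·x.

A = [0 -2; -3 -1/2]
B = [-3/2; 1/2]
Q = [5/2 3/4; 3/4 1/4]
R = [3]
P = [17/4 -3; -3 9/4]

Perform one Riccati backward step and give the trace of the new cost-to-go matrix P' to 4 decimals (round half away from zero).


BᵀP = [-7.8750 5.6250]
S = R + BᵀPB = [3] + [14.6250] = [17.6250]
BᵀPA = [-16.8750 12.9375]
K = S⁻¹·BᵀPA = [-0.9574 0.7340]
A−BK = [-1.4362 -0.8989; -2.5213 -0.8670]
AᵀP(A−BK) = [4.0931 -2.2380; -2.2380 2.0658]
P' = Q + AᵀP(A−BK) = [6.5931 -1.4880; -1.4880 2.3158]
tr(P') = 8.9089

8.9089


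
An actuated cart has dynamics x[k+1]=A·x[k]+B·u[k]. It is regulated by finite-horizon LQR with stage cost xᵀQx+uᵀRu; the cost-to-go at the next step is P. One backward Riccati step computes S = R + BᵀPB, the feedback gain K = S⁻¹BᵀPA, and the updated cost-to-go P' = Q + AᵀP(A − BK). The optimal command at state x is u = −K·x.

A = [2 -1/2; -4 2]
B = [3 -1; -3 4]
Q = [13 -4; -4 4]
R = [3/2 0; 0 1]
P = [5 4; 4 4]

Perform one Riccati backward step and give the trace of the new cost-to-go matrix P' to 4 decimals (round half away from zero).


17.9356

BᵀP = [3.0000 0.0000; 11.0000 12.0000]
S = R + BᵀPB = [3/2 0; 0 1] + [9.0000 -3.0000; -3.0000 37.0000] = [10.5000 -3.0000; -3.0000 38.0000]
BᵀPA = [6.0000 -1.5000; -26.0000 18.5000]
K = S⁻¹·BᵀPA = [0.3846 -0.0038; -0.6538 0.4865]
A−BK = [0.1923 -0.0019; -0.2308 0.0423]
AᵀP(A−BK) = [0.6923 -0.3269; -0.3269 0.2433]
P' = Q + AᵀP(A−BK) = [13.6923 -4.3269; -4.3269 4.2433]
tr(P') = 17.9356


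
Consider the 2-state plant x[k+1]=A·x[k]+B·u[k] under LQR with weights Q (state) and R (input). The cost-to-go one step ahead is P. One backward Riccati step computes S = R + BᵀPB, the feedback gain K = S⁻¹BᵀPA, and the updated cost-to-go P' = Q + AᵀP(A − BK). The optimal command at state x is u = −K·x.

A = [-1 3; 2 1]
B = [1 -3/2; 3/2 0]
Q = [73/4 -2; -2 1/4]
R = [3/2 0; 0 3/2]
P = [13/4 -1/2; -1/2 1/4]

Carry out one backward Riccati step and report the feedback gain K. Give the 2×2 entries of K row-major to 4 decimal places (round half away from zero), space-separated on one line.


BᵀP = [2.5000 -0.1250; -4.8750 0.7500]
S = R + BᵀPB = [3/2 0; 0 3/2] + [2.3125 -3.7500; -3.7500 7.3125] = [3.8125 -3.7500; -3.7500 8.8125]
BᵀPA = [-2.7500 7.3750; 6.3750 -13.8750]
K = S⁻¹·BᵀPA = [-0.0168 0.6635; 0.7163 -1.2921]
A−BK = [0.0912 0.3983; 2.0252 0.0048]
AᵀP(A−BK) = [1.6377 -1.6881; -1.6881 3.6785]
P' = Q + AᵀP(A−BK) = [19.8877 -3.6881; -3.6881 3.9285]
tr(P') = 23.8161

-0.0168 0.6635 0.7163 -1.2921


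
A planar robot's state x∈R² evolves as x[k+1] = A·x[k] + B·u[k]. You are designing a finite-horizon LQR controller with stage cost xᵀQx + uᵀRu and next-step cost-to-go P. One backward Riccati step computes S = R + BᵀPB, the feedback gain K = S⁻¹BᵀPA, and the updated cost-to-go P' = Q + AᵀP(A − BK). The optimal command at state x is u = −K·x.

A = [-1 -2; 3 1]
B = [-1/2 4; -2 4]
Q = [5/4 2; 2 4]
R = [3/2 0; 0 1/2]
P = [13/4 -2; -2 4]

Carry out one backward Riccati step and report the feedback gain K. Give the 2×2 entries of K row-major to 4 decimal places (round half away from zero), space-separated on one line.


BᵀP = [2.3750 -7.0000; 5.0000 8.0000]
S = R + BᵀPB = [3/2 0; 0 1/2] + [12.8125 -18.5000; -18.5000 52.0000] = [14.3125 -18.5000; -18.5000 52.5000]
BᵀPA = [-23.3750 -11.7500; 19.0000 -2.0000]
K = S⁻¹·BᵀPA = [-2.1402 -1.5981; -0.3923 -0.6012]
A−BK = [-0.5010 -0.3941; 0.2886 0.2087]
AᵀP(A−BK) = [8.6753 6.5678; 6.5678 5.0198]
P' = Q + AᵀP(A−BK) = [9.9253 8.5678; 8.5678 9.0198]
tr(P') = 18.9451

-2.1402 -1.5981 -0.3923 -0.6012


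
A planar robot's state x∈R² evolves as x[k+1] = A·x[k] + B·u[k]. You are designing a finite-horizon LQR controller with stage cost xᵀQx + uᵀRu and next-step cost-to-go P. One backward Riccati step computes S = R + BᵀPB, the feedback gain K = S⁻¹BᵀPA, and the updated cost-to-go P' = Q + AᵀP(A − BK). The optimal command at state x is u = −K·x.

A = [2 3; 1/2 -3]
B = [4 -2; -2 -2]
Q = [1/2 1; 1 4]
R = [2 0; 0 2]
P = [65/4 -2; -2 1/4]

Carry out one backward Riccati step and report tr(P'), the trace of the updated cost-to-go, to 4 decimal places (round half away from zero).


5.9455

BᵀP = [69.0000 -8.5000; -28.5000 3.5000]
S = R + BᵀPB = [2 0; 0 2] + [293.0000 -121.0000; -121.0000 50.0000] = [295.0000 -121.0000; -121.0000 52.0000]
BᵀPA = [133.7500 232.5000; -55.2500 -96.0000]
K = S⁻¹·BᵀPA = [0.3859 0.6781; -0.1645 -0.2682]
A−BK = [0.1273 -0.2489; 0.9428 -2.1803]
AᵀP(A−BK) = [0.3575 0.6073; 0.6073 1.0880]
P' = Q + AᵀP(A−BK) = [0.8575 1.6073; 1.6073 5.0880]
tr(P') = 5.9455


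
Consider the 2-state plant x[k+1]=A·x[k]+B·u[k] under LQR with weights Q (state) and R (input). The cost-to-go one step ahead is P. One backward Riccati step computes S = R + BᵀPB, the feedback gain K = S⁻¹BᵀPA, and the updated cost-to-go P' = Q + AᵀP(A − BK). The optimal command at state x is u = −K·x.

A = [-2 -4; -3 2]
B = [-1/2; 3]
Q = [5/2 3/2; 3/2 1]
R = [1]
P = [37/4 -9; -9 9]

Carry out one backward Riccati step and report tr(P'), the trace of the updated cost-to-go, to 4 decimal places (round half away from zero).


BᵀP = [-31.6250 31.5000]
S = R + BᵀPB = [1] + [110.3125] = [111.3125]
BᵀPA = [-31.2500 189.5000]
K = S⁻¹·BᵀPA = [-0.2807 1.7024]
A−BK = [-2.1404 -3.1488; -2.1578 -3.1072]
AᵀP(A−BK) = [1.2268 1.2004; 1.2004 5.3925]
P' = Q + AᵀP(A−BK) = [3.7268 2.7004; 2.7004 6.3925]
tr(P') = 10.1193

10.1193


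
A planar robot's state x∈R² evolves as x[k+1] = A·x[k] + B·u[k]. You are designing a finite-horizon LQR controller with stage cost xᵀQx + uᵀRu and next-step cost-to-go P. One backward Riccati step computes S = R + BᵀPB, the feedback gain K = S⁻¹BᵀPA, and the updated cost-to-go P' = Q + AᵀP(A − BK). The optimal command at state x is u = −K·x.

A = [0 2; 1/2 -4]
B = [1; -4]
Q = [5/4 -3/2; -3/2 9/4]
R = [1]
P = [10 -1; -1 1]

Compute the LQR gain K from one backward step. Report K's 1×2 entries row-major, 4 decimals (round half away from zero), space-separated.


BᵀP = [14.0000 -5.0000]
S = R + BᵀPB = [1] + [34.0000] = [35.0000]
BᵀPA = [-2.5000 48.0000]
K = S⁻¹·BᵀPA = [-0.0714 1.3714]
A−BK = [0.0714 0.6286; 0.2143 1.4857]
AᵀP(A−BK) = [0.0714 0.4286; 0.4286 6.1714]
P' = Q + AᵀP(A−BK) = [1.3214 -1.0714; -1.0714 8.4214]
tr(P') = 9.7429

-0.0714 1.3714


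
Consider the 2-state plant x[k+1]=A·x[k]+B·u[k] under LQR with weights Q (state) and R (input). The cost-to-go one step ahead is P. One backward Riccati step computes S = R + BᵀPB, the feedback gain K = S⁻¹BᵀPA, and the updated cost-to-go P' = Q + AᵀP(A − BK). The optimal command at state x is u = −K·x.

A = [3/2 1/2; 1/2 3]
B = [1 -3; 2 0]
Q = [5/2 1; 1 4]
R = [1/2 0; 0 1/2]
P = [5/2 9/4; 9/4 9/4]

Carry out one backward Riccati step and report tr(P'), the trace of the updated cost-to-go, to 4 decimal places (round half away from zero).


7.3475

BᵀP = [7.0000 6.7500; -7.5000 -6.7500]
S = R + BᵀPB = [1/2 0; 0 1/2] + [20.5000 -21.0000; -21.0000 22.5000] = [21.0000 -21.0000; -21.0000 23.0000]
BᵀPA = [13.8750 23.7500; -14.6250 -24.0000]
K = S⁻¹·BᵀPA = [0.2857 1.0060; -0.3750 -0.1250]
A−BK = [0.0893 -0.8810; -0.0714 0.9881]
AᵀP(A−BK) = [0.1138 0.1518; 0.1518 0.7336]
P' = Q + AᵀP(A−BK) = [2.6138 1.1518; 1.1518 4.7336]
tr(P') = 7.3475


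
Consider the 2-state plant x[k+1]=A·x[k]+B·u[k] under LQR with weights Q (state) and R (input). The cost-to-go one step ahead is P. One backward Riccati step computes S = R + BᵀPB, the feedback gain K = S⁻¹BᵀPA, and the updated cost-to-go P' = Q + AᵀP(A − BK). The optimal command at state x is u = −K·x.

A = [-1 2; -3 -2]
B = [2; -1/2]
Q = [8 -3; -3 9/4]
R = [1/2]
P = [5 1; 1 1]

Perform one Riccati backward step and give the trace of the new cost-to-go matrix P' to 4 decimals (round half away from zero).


22.1433

BᵀP = [9.5000 1.5000]
S = R + BᵀPB = [1/2] + [18.2500] = [18.7500]
BᵀPA = [-14.0000 16.0000]
K = S⁻¹·BᵀPA = [-0.7467 0.8533]
A−BK = [0.4933 0.2933; -3.3733 -1.5733]
AᵀP(A−BK) = [9.5467 3.9467; 3.9467 2.3467]
P' = Q + AᵀP(A−BK) = [17.5467 0.9467; 0.9467 4.5967]
tr(P') = 22.1433


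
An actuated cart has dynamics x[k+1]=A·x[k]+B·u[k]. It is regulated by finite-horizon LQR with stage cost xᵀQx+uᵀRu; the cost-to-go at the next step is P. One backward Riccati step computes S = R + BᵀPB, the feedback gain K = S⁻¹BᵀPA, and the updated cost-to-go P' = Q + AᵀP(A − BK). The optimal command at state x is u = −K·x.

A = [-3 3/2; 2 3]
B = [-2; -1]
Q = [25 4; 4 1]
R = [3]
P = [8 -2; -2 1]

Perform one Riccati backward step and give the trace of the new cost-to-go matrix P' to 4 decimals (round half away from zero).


47.5714

BᵀP = [-14.0000 3.0000]
S = R + BᵀPB = [3] + [25.0000] = [28.0000]
BᵀPA = [48.0000 -12.0000]
K = S⁻¹·BᵀPA = [1.7143 -0.4286]
A−BK = [0.4286 0.6429; 3.7143 2.5714]
AᵀP(A−BK) = [17.7143 2.5714; 2.5714 3.8571]
P' = Q + AᵀP(A−BK) = [42.7143 6.5714; 6.5714 4.8571]
tr(P') = 47.5714


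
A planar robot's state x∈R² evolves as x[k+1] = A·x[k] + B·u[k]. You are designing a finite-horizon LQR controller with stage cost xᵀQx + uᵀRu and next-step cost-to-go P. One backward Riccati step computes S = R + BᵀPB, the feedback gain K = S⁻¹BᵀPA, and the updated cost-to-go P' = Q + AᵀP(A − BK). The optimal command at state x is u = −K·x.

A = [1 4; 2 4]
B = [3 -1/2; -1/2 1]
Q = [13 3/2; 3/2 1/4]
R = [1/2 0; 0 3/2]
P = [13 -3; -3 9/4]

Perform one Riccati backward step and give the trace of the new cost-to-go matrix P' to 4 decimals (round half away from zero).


BᵀP = [40.5000 -10.1250; -9.5000 3.7500]
S = R + BᵀPB = [1/2 0; 0 3/2] + [126.5625 -30.3750; -30.3750 8.5000] = [127.0625 -30.3750; -30.3750 10.0000]
BᵀPA = [20.2500 121.5000; -2.0000 -23.0000]
K = S⁻¹·BᵀPA = [0.4073 1.4839; 1.0373 2.2074]
A−BK = [0.2966 0.6520; 1.1664 2.5346]
AᵀP(A−BK) = [3.8259 8.3657; 8.3657 18.4750]
P' = Q + AᵀP(A−BK) = [16.8259 9.8657; 9.8657 18.7250]
tr(P') = 35.5508

35.5508


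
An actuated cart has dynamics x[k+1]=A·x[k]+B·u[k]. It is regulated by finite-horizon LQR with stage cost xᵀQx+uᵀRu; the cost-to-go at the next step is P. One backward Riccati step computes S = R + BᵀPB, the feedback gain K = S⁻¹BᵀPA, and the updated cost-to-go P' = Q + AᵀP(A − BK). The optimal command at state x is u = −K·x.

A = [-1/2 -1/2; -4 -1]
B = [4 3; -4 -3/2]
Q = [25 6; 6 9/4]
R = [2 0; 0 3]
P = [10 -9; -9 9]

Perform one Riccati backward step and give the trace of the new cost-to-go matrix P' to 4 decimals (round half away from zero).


32.7060

BᵀP = [76.0000 -72.0000; 43.5000 -40.5000]
S = R + BᵀPB = [2 0; 0 3] + [592.0000 336.0000; 336.0000 191.2500] = [594.0000 336.0000; 336.0000 194.2500]
BᵀPA = [250.0000 34.0000; 140.2500 18.7500]
K = S⁻¹·BᵀPA = [0.5781 0.1224; -0.2779 -0.1151]
A−BK = [-1.9786 -0.6441; -2.1046 -0.6832]
AᵀP(A−BK) = [4.9577 1.5562; 1.5562 0.4983]
P' = Q + AᵀP(A−BK) = [29.9577 7.5562; 7.5562 2.7483]
tr(P') = 32.7060


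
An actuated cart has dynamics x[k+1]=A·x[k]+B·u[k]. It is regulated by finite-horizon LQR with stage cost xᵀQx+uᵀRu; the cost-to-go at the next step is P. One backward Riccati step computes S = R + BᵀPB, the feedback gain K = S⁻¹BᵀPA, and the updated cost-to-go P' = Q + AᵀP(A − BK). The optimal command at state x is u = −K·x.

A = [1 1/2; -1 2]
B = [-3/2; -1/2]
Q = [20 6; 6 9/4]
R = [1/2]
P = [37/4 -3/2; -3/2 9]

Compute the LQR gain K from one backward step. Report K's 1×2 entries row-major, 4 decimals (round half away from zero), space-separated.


-0.5103 -0.5191

BᵀP = [-13.1250 -2.2500]
S = R + BᵀPB = [1/2] + [20.8125] = [21.3125]
BᵀPA = [-10.8750 -11.0625]
K = S⁻¹·BᵀPA = [-0.5103 -0.5191]
A−BK = [0.2346 -0.2786; -1.2551 1.7405]
AᵀP(A−BK) = [15.7009 -21.2698; -21.2698 29.5704]
P' = Q + AᵀP(A−BK) = [35.7009 -15.2698; -15.2698 31.8204]
tr(P') = 67.5213


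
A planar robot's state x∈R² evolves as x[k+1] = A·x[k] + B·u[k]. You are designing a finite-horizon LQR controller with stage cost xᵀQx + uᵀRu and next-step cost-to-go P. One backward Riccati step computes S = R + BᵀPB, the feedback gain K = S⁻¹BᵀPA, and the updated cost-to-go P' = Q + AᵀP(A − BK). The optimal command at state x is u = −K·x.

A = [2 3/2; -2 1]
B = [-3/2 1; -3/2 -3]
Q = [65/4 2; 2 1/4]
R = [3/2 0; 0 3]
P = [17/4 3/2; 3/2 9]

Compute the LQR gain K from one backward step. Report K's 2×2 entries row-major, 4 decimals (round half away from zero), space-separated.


BᵀP = [-8.6250 -15.7500; -0.2500 -25.5000]
S = R + BᵀPB = [3/2 0; 0 3] + [36.5625 38.6250; 38.6250 76.2500] = [38.0625 38.6250; 38.6250 79.2500]
BᵀPA = [14.2500 -28.6875; 50.5000 -25.8750]
K = S⁻¹·BᵀPA = [-0.5387 -0.8357; 0.8998 0.0808]
A−BK = [0.2922 0.1657; -0.1087 -0.0111]
AᵀP(A−BK) = [3.2380 1.0781; 1.0781 1.1794]
P' = Q + AᵀP(A−BK) = [19.4880 3.0781; 3.0781 1.4294]
tr(P') = 20.9174

-0.5387 -0.8357 0.8998 0.0808


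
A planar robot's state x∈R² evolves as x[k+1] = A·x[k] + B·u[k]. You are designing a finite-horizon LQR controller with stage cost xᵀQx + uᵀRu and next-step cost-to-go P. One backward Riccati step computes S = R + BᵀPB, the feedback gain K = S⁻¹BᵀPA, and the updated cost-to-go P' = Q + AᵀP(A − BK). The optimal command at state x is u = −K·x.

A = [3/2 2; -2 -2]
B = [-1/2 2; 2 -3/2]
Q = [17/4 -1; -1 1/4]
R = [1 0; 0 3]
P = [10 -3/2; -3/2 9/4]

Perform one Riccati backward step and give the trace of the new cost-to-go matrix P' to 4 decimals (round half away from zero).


BᵀP = [-8.0000 5.2500; 22.2500 -6.3750]
S = R + BᵀPB = [1 0; 0 3] + [14.5000 -23.8750; -23.8750 54.0625] = [15.5000 -23.8750; -23.8750 57.0625]
BᵀPA = [-22.5000 -26.5000; 46.1250 57.2500]
K = S⁻¹·BᵀPA = [-0.5809 -0.4621; 0.5653 0.8099]
A−BK = [0.0790 0.1491; 0.0097 0.1391]
AᵀP(A−BK) = [1.3564 1.7441; 1.7441 2.3851]
P' = Q + AᵀP(A−BK) = [5.6064 0.7441; 0.7441 2.6351]
tr(P') = 8.2415

8.2415
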